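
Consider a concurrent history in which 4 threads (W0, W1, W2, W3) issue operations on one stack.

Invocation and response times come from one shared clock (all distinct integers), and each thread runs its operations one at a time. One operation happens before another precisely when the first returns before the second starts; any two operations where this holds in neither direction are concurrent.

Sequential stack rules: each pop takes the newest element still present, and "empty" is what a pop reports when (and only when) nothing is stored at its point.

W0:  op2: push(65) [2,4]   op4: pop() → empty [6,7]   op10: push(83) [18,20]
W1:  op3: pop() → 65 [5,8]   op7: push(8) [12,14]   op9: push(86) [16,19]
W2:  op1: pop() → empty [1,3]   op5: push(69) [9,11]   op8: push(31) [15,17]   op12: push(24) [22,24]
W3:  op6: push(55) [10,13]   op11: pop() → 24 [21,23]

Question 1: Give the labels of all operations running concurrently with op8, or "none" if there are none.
op9

op8 spans [15,17]; an op avoiding the whole window 15..17 is ordered, any other is concurrent
op1 [1,3]: before
op2 [2,4]: before
op3 [5,8]: before
op4 [6,7]: before
op5 [9,11]: before
op6 [10,13]: before
op7 [12,14]: before
op9 [16,19]: concurrent
op10 [18,20]: after
op11 [21,23]: after
op12 [22,24]: after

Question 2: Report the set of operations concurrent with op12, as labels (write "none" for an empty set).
op11

overlap test against op12 [22,24]: concurrent iff the interval meets 22..24
op1 [1,3]: before
op2 [2,4]: before
op3 [5,8]: before
op4 [6,7]: before
op5 [9,11]: before
op6 [10,13]: before
op7 [12,14]: before
op8 [15,17]: before
op9 [16,19]: before
op10 [18,20]: before
op11 [21,23]: concurrent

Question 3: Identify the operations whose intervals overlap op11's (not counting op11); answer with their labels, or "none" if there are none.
op12

concurrent with op11 ([21,23]): every op whose interval crosses 21..23
op1 [1,3]: before
op2 [2,4]: before
op3 [5,8]: before
op4 [6,7]: before
op5 [9,11]: before
op6 [10,13]: before
op7 [12,14]: before
op8 [15,17]: before
op9 [16,19]: before
op10 [18,20]: before
op12 [22,24]: concurrent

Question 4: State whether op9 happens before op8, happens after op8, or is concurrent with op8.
concurrent

op9 spans [16,19], op8 spans [15,17]
the intervals overlap in both directions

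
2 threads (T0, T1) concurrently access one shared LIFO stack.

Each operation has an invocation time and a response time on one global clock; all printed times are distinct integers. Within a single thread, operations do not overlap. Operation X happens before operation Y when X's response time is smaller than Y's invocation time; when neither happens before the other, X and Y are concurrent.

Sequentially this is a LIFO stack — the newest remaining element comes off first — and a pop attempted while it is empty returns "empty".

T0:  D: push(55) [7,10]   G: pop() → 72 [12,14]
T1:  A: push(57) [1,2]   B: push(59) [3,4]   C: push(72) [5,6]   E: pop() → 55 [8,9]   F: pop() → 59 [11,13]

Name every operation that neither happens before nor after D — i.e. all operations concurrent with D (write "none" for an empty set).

E

concurrent with D ([7,10]): every op whose interval crosses 7..10
A [1,2]: before
B [3,4]: before
C [5,6]: before
E [8,9]: concurrent
F [11,13]: after
G [12,14]: after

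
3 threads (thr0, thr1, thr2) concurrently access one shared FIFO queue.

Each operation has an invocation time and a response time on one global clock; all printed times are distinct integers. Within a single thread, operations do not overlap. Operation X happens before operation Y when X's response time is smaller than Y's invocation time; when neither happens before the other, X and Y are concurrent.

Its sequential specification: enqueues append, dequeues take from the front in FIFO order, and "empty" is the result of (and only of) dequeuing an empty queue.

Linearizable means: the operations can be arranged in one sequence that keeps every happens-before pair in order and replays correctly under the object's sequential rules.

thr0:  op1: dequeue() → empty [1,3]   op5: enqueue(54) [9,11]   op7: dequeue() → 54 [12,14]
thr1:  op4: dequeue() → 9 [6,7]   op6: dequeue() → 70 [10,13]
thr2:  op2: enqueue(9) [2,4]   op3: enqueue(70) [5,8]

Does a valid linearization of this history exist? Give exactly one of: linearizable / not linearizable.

linearizable

witness order: op1, op2, op3, op4, op5, op6, op7
step 1: op1 dequeue() → empty — queue <>
step 2: op2 enqueue(9) — queue <9>
step 3: op3 enqueue(70) — queue <9,70>
step 4: op4 dequeue() → 9 — queue <70>
step 5: op5 enqueue(54) — queue <70,54>
step 6: op6 dequeue() → 70 — queue <54>
step 7: op7 dequeue() → 54 — queue <>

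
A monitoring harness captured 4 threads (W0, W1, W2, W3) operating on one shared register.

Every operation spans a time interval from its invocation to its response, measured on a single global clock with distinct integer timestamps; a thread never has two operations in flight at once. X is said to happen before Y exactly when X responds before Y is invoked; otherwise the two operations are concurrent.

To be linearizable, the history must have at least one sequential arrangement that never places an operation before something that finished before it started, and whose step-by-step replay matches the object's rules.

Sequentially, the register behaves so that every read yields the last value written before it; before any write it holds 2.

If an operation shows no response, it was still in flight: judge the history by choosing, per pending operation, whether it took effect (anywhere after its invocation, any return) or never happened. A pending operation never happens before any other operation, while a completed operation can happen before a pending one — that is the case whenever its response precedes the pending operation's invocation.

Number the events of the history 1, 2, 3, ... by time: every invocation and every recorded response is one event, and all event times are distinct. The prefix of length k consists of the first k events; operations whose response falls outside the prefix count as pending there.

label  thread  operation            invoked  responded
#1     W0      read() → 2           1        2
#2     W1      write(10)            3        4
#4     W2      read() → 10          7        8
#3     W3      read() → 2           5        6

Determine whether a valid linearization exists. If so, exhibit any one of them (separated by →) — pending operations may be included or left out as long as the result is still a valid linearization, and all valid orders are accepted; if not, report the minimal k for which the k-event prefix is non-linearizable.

through event 5 a valid linearization exists; event 6 (#3 responding at time 6) ends that
one real-time candidate order over the 3 completed operations — the register replay rejects it
e.g. #1, #2, #3: illegal at step 3, since #3 read() → 2 cannot apply there

not linearizable — minimal violating prefix: 6 events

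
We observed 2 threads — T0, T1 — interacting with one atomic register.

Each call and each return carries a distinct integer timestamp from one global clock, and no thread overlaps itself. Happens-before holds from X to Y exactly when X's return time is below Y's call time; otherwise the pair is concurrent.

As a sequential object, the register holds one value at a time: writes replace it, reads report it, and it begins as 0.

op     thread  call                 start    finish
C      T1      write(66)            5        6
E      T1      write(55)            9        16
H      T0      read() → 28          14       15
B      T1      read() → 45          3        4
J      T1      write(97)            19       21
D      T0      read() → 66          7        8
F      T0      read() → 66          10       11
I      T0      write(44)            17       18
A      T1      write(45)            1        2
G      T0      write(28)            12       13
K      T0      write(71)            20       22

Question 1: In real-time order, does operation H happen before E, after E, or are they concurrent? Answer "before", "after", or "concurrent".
concurrent

H spans [14,15], E spans [9,16]
the intervals overlap in both directions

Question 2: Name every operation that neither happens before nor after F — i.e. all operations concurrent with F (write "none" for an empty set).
E

F runs from 10 to 11; window-overlapping ops are concurrent
A [1,2]: before
B [3,4]: before
C [5,6]: before
D [7,8]: before
E [9,16]: concurrent
G [12,13]: after
H [14,15]: after
I [17,18]: after
J [19,21]: after
K [20,22]: after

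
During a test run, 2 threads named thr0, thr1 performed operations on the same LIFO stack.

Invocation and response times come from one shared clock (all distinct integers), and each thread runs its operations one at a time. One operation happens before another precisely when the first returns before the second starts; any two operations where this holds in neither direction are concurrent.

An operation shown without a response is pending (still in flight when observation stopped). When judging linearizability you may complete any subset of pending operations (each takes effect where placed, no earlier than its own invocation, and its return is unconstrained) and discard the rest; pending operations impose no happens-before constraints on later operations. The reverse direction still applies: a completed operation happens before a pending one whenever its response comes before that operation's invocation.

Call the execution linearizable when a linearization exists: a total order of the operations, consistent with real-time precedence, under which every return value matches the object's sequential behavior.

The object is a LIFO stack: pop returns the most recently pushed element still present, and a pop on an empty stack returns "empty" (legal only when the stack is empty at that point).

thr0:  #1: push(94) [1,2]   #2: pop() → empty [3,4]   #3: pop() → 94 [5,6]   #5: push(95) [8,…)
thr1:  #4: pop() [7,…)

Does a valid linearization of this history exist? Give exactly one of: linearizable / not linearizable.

not linearizable

prefix check: 1..3 passes, 1..4 fails once #2's time-4 response joins
one real-time candidate order over the 2 completed operations — the LIFO stack replay rejects it
e.g. #1, #2: illegal at step 2, since #2 pop() → empty cannot apply there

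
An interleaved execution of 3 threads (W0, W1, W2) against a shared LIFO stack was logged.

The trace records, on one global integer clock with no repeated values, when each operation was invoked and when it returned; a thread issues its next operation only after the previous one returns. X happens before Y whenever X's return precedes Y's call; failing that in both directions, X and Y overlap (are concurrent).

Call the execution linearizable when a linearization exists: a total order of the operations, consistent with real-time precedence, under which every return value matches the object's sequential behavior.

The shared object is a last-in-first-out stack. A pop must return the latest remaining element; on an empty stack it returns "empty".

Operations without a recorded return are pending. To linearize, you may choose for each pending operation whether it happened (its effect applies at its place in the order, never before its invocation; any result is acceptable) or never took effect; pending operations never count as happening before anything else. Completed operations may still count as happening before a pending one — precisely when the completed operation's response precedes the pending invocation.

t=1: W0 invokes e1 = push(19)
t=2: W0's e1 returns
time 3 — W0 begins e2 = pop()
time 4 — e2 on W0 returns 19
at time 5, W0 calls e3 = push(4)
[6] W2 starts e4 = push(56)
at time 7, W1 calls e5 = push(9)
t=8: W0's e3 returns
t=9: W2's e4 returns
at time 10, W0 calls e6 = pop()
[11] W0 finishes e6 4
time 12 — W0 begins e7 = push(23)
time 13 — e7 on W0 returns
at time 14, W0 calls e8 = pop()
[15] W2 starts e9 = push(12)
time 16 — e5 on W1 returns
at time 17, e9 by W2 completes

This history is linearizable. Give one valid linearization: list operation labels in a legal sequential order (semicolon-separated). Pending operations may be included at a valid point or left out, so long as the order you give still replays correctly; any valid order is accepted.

step 1: e1 push(19) — stack <19>
step 2: e2 pop() → 19 — stack <>
step 3: e4 push(56) — stack <56>
step 4: e3 push(4) — stack <56,4>
step 5: e6 pop() → 4 — stack <56>
step 6: e5 push(9) — stack <56,9>
step 7: e7 push(23) — stack <56,9,23>
step 8: e8 pop() (pending, included) — stack <56,9>
step 9: e9 push(12) — stack <56,9,12>

e1; e2; e4; e3; e6; e5; e7; e8; e9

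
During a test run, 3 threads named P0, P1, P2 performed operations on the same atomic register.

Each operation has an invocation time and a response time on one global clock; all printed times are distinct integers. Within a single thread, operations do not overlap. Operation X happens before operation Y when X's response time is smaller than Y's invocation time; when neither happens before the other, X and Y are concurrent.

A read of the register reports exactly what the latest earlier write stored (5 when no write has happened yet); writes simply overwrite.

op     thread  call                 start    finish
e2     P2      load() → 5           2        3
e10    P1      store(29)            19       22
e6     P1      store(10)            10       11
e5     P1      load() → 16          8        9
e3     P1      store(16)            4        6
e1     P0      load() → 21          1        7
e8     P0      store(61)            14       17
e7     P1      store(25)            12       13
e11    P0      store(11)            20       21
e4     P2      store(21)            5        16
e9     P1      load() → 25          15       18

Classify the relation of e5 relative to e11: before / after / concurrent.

e5 spans [8,9], e11 spans [20,21]
resp(e5)=9 < inv(e11)=20

before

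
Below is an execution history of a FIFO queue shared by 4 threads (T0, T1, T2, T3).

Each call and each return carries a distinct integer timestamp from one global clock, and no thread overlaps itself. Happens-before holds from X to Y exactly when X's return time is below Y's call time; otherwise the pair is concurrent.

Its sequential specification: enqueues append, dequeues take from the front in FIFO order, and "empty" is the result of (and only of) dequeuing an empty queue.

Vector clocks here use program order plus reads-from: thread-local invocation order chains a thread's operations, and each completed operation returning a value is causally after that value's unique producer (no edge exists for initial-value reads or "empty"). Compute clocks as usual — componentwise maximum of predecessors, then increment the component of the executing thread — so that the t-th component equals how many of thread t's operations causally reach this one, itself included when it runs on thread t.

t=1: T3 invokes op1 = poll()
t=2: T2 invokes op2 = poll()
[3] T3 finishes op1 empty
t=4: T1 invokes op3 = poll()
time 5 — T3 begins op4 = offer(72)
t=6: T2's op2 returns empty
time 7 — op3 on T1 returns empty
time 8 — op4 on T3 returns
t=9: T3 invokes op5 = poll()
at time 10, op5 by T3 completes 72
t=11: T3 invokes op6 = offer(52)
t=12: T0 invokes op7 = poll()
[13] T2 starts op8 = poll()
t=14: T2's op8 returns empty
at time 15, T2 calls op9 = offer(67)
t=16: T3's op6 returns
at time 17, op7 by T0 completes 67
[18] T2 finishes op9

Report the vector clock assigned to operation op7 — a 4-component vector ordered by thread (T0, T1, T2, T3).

op1 (invocation 1): nothing precedes it; T3's component alone gives (0, 0, 0, 1)
op2 (invocation 2): nothing precedes it; T2's component alone gives (0, 0, 1, 0)
op3 (invocation 4): nothing precedes it; T1's component alone gives (0, 1, 0, 0)
merge at op4 (invoked 5): VC(op1)=(0, 0, 0, 1), own-thread bump on T3 → (0, 0, 0, 2)
merge at op8 (invoked 13): VC(op2)=(0, 0, 1, 0), own-thread bump on T2 → (0, 0, 2, 0)
merge at op5 (invoked 9): VC(op4)=(0, 0, 0, 2), own-thread bump on T3 → (0, 0, 0, 3)
merge at op9 (invoked 15): VC(op8)=(0, 0, 2, 0), own-thread bump on T2 → (0, 0, 3, 0)
merge at op6 (invoked 11): VC(op5)=(0, 0, 0, 3), own-thread bump on T3 → (0, 0, 0, 4)
merge at op7 (invoked 12): VC(op9)=(0, 0, 3, 0), own-thread bump on T0 → (1, 0, 3, 0)
target: VC(op7) = (1, 0, 3, 0)

(1, 0, 3, 0)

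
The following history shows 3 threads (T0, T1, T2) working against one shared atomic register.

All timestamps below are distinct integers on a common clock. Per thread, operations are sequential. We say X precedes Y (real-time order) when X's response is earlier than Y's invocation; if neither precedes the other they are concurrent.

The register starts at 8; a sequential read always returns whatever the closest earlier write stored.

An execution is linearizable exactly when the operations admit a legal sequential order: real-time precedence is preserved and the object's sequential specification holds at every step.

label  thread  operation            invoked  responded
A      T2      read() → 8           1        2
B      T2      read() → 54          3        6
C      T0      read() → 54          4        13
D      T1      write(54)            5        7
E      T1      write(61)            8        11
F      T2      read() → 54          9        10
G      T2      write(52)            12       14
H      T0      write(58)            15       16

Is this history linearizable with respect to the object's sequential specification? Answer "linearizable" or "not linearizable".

a witness: A, D, B, C, F, E, G, H
after step 1 (A read() → 8): value 8
after step 2 (D write(54)): value 54
after step 3 (B read() → 54): value 54
after step 4 (C read() → 54): value 54
after step 5 (F read() → 54): value 54
after step 6 (E write(61)): value 61
after step 7 (G write(52)): value 52
after step 8 (H write(58)): value 58

linearizable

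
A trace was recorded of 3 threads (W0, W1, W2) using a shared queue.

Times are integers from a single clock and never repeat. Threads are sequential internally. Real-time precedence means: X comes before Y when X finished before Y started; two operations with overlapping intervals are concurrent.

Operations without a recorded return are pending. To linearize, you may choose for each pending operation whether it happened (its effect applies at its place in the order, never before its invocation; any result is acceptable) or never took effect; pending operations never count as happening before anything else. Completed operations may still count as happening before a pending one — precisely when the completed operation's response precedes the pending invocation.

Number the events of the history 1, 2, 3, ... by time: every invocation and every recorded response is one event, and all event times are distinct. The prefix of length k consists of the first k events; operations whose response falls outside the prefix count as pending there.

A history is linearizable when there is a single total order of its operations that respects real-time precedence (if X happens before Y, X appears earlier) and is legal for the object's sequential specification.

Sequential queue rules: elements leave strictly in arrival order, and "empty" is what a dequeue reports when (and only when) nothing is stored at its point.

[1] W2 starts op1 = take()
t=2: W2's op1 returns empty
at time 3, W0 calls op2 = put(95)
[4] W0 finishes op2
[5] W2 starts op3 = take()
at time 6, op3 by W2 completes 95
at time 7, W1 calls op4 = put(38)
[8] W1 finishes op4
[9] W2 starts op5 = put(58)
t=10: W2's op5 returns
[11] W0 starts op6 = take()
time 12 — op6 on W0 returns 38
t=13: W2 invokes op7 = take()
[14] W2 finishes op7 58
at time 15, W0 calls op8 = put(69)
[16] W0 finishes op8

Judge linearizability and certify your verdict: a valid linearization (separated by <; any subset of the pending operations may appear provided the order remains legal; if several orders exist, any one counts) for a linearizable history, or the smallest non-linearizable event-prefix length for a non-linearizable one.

step 1: op1 take() → empty — queue <>
step 2: op2 put(95) — queue <95>
step 3: op3 take() → 95 — queue <>
step 4: op4 put(38) — queue <38>
step 5: op5 put(58) — queue <38,58>
step 6: op6 take() → 38 — queue <58>
step 7: op7 take() → 58 — queue <>
step 8: op8 put(69) — queue <69>

linearizable — witness: op1 < op2 < op3 < op4 < op5 < op6 < op7 < op8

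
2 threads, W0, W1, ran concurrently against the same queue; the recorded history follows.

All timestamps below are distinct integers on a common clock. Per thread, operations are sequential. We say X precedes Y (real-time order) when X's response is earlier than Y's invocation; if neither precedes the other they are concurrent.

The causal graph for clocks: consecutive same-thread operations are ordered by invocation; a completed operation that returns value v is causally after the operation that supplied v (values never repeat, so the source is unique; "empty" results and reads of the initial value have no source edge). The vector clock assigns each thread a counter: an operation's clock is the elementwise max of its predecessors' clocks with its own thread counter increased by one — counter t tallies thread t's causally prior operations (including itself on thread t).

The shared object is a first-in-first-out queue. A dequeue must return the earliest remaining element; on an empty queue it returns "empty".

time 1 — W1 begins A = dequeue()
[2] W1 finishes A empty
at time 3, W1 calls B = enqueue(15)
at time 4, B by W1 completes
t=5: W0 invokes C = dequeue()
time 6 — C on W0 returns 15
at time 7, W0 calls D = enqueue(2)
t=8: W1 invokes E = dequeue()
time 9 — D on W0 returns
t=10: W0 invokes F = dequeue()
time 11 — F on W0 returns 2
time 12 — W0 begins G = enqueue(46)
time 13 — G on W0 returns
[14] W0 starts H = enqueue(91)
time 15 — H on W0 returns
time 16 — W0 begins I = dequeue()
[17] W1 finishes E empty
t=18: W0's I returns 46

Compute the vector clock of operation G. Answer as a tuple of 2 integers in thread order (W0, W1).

(4, 2)

no predecessors for A (invoked 1): W1 increments from zero → (0, 1)
B (invocation 3): componentwise max over VC(A)=(0, 1), +1 at W1, giving (0, 2)
E (invocation 8): componentwise max over VC(B)=(0, 2), +1 at W1, giving (0, 3)
C (invocation 5): componentwise max over VC(B)=(0, 2), +1 at W0, giving (1, 2)
D (invocation 7): componentwise max over VC(C)=(1, 2), +1 at W0, giving (2, 2)
F (invocation 10): componentwise max over VC(D)=(2, 2), +1 at W0, giving (3, 2)
G (invocation 12): componentwise max over VC(F)=(3, 2), +1 at W0, giving (4, 2)
H (invocation 14): componentwise max over VC(G)=(4, 2), +1 at W0, giving (5, 2)
I (invocation 16): componentwise max over VC(G)=(4, 2), VC(H)=(5, 2), +1 at W0, giving (6, 2)
target: VC(G) = (4, 2)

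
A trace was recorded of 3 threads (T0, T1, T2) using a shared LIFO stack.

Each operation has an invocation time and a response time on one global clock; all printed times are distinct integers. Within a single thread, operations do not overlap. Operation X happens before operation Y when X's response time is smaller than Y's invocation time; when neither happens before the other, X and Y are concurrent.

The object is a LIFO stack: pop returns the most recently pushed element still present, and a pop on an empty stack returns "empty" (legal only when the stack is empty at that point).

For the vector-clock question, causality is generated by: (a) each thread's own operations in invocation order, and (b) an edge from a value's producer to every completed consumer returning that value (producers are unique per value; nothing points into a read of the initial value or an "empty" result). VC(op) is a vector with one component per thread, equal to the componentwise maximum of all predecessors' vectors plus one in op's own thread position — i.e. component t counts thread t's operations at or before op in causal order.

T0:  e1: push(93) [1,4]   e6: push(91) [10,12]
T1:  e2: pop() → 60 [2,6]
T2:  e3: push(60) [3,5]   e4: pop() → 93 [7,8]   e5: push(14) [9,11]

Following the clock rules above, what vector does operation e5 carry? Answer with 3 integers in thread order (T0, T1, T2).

(1, 0, 3)

invoked at 3, e3 has no predecessors; its own T2 bump gives (0, 0, 1)
invoked at 1, e1 has no predecessors; its own T0 bump gives (1, 0, 0)
from VC(e3)=(0, 0, 1), e2 (invoked 2) maxes components and bumps T1 → (0, 1, 1)
from VC(e1)=(1, 0, 0), e6 (invoked 10) maxes components and bumps T0 → (2, 0, 0)
from VC(e1)=(1, 0, 0), VC(e3)=(0, 0, 1), e4 (invoked 7) maxes components and bumps T2 → (1, 0, 2)
from VC(e4)=(1, 0, 2), e5 (invoked 9) maxes components and bumps T2 → (1, 0, 3)
target: VC(e5) = (1, 0, 3)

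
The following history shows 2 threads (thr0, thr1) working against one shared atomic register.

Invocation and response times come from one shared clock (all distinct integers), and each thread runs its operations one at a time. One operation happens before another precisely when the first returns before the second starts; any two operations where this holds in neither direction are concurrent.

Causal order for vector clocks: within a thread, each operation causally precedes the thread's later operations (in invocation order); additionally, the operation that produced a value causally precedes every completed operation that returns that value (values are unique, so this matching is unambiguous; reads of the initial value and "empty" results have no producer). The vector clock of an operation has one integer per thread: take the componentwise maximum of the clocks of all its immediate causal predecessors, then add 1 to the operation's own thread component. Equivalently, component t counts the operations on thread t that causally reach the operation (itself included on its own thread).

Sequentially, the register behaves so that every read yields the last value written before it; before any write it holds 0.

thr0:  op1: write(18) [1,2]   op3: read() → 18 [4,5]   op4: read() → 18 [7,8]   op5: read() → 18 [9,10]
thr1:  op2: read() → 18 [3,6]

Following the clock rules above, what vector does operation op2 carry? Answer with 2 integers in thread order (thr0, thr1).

(1, 1)

no predecessors for op1 (invoked 1): thr0 increments from zero → (1, 0)
merge at op2 (invoked 3): VC(op1)=(1, 0), own-thread bump on thr1 → (1, 1)
merge at op3 (invoked 4): VC(op1)=(1, 0), own-thread bump on thr0 → (2, 0)
merge at op4 (invoked 7): VC(op1)=(1, 0), VC(op3)=(2, 0), own-thread bump on thr0 → (3, 0)
merge at op5 (invoked 9): VC(op1)=(1, 0), VC(op4)=(3, 0), own-thread bump on thr0 → (4, 0)
target: VC(op2) = (1, 1)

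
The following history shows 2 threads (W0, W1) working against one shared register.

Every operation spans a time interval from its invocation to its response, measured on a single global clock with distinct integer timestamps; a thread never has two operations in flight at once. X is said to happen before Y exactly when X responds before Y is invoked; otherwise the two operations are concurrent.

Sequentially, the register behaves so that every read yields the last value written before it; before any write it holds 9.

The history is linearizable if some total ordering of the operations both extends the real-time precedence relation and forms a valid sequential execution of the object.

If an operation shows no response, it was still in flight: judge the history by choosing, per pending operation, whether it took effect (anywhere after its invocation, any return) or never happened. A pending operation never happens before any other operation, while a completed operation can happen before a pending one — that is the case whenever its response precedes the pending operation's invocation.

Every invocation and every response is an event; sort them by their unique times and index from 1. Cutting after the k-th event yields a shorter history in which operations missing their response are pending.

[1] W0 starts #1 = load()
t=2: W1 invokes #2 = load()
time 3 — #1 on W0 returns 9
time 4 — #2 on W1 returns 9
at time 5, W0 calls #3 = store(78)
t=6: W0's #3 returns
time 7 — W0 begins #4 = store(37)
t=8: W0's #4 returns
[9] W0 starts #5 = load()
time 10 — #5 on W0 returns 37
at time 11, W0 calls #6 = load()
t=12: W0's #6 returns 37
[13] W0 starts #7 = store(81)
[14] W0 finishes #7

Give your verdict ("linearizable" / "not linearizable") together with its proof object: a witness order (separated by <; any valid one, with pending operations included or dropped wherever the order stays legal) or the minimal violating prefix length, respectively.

linearizable — witness: #1 < #2 < #3 < #4 < #5 < #6 < #7

after step 1 (#1 load() → 9): value 9
after step 2 (#2 load() → 9): value 9
after step 3 (#3 store(78)): value 78
after step 4 (#4 store(37)): value 37
after step 5 (#5 load() → 37): value 37
after step 6 (#6 load() → 37): value 37
after step 7 (#7 store(81)): value 81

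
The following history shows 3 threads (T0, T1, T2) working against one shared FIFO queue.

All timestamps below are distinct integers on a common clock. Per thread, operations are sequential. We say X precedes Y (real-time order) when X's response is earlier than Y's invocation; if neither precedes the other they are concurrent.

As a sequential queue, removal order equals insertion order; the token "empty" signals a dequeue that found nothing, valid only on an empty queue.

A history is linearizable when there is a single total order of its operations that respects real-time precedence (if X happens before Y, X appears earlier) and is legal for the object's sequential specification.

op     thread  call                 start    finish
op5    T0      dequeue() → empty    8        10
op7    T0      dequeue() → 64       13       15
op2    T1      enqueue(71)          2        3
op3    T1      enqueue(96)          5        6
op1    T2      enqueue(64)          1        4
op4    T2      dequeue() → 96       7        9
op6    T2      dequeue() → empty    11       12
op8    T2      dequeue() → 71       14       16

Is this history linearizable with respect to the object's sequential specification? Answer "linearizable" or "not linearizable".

not linearizable

the violation lands at event 9, op4's response at time 9: events 1..8 linearize, events 1..9 do not
all 2 real-time-respecting orders fail — 4 completed FIFO queue operations, no legal replay
completion choices over the 1 pending operation (op5) were checked; none helps
one such order, op1, op2, op3, op4 (pending dropped), breaks at step 4 where op4 dequeue() → 96 is illegal
one such order, op2, op1, op3, op4 (pending dropped), breaks at step 4 where op4 dequeue() → 96 is illegal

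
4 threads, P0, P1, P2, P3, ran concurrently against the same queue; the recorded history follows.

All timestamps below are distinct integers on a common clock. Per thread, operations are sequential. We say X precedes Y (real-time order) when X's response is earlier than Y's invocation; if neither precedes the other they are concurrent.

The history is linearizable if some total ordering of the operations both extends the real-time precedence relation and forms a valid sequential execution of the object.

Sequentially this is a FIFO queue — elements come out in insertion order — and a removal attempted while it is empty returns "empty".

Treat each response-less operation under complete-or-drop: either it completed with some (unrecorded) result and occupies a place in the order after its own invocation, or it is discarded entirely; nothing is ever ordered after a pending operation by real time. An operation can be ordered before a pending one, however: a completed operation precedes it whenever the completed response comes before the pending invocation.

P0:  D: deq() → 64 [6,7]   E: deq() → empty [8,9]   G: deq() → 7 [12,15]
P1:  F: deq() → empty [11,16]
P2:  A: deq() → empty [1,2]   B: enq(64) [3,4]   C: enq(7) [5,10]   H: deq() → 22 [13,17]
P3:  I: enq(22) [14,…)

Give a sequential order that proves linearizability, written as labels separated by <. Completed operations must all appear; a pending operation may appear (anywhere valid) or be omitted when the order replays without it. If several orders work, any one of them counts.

A < B < D < E < C < G < F < I < H

step 1: A deq() → empty — queue <>
step 2: B enq(64) — queue <64>
step 3: D deq() → 64 — queue <>
step 4: E deq() → empty — queue <>
step 5: C enq(7) — queue <7>
step 6: G deq() → 7 — queue <>
step 7: F deq() → empty — queue <>
step 8: I enq(22) (pending, included) — queue <22>
step 9: H deq() → 22 — queue <>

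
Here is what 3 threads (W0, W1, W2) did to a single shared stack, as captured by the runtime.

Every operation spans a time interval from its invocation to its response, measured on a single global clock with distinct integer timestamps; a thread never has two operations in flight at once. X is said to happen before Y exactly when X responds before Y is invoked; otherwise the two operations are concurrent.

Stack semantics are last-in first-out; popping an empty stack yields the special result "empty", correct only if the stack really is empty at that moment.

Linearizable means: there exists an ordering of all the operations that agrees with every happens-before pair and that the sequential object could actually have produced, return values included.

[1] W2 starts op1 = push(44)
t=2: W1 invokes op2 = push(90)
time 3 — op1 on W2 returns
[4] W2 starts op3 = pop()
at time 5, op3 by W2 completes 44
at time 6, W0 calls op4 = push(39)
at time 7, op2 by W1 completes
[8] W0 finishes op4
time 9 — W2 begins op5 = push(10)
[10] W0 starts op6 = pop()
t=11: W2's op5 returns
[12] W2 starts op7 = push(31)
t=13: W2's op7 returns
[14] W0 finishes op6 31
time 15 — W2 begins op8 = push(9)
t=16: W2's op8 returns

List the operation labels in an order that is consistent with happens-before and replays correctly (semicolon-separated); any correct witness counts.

op1; op3; op2; op4; op5; op7; op6; op8

step 1: op1 push(44) — stack <44>
step 2: op3 pop() → 44 — stack <>
step 3: op2 push(90) — stack <90>
step 4: op4 push(39) — stack <90,39>
step 5: op5 push(10) — stack <90,39,10>
step 6: op7 push(31) — stack <90,39,10,31>
step 7: op6 pop() → 31 — stack <90,39,10>
step 8: op8 push(9) — stack <90,39,10,9>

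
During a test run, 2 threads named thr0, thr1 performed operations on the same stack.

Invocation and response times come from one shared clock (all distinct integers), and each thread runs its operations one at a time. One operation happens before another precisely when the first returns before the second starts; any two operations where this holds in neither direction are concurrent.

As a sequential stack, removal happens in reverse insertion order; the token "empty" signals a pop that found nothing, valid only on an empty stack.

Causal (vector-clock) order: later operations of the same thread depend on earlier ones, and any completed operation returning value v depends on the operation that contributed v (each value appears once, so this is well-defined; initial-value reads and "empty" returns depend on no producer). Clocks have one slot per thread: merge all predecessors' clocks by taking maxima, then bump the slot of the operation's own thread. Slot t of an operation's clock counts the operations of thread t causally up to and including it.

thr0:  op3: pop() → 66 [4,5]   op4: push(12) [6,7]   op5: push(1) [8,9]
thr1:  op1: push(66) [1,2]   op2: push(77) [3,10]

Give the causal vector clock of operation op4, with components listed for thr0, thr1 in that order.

(2, 1)

VC(op1, invoked at 1): no causal predecessors; +1 on thr1 → (0, 1)
invoked at 3, op2 merges VC(op1)=(0, 1) and bumps thr1's slot → (0, 2)
invoked at 4, op3 merges VC(op1)=(0, 1) and bumps thr0's slot → (1, 1)
invoked at 6, op4 merges VC(op3)=(1, 1) and bumps thr0's slot → (2, 1)
invoked at 8, op5 merges VC(op4)=(2, 1) and bumps thr0's slot → (3, 1)
target: VC(op4) = (2, 1)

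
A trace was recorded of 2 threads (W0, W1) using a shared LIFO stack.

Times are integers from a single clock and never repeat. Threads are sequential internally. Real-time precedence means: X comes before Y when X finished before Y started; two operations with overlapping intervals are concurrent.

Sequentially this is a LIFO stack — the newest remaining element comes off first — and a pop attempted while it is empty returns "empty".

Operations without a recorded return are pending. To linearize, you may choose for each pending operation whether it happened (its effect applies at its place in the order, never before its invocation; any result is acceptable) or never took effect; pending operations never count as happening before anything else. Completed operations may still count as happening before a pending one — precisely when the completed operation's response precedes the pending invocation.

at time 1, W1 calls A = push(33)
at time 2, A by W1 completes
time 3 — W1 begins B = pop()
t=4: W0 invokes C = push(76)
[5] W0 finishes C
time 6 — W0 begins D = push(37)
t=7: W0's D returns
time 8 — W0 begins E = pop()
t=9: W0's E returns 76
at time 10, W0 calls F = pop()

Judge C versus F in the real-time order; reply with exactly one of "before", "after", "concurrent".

before

C spans [4,5], F spans [10,…)
resp(C)=5 < inv(F)=10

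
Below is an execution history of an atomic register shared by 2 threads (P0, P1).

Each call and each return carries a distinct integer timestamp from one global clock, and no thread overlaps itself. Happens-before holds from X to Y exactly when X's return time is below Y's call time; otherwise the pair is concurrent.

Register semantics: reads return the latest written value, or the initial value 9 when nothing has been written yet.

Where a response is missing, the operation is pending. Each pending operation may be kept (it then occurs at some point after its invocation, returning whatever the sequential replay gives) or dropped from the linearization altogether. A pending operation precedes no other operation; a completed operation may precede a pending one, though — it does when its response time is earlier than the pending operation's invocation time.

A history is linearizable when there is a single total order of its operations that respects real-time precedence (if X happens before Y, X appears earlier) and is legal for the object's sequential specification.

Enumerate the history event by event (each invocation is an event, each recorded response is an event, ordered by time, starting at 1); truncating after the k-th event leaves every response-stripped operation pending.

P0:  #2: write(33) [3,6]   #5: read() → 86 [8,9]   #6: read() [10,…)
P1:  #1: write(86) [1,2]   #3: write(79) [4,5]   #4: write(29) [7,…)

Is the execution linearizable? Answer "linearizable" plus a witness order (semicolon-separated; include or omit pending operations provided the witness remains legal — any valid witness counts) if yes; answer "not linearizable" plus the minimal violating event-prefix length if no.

not linearizable — minimal violating prefix: 9 events

prefix check: 1..8 passes, 1..9 fails once #5's time-9 response joins
every one of the 2 real-time-consistent orders over 4 completed atomic register ops fails the sequential spec
completion choices over the 1 pending operation (#4) were checked; none helps
take #1, #2, #3, #5 (pending dropped): step 4 already fails, because #5 read() → 86 cannot occur there
take #1, #3, #2, #5 (pending dropped): step 4 already fails, because #5 read() → 86 cannot occur there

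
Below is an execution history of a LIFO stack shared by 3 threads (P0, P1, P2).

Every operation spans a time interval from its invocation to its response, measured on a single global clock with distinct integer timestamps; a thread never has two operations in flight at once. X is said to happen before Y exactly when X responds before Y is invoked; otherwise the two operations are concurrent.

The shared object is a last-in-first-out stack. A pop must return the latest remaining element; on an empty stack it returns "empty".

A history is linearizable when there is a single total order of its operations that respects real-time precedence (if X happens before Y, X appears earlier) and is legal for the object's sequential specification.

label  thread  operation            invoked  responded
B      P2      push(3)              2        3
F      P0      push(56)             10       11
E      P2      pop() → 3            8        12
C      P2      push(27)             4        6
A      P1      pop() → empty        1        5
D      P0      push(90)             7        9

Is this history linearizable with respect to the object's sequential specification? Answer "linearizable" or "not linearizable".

not linearizable

prefix check: 1..11 passes, 1..12 fails once E's time-12 response joins
6 completed operations, 9 real-time-consistent orders — every LIFO stack replay fails
take A, B, C, D, E, F: step 5 already fails, because E pop() → 3 cannot occur there
take A, B, C, D, F, E: step 6 already fails, because E pop() → 3 cannot occur there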